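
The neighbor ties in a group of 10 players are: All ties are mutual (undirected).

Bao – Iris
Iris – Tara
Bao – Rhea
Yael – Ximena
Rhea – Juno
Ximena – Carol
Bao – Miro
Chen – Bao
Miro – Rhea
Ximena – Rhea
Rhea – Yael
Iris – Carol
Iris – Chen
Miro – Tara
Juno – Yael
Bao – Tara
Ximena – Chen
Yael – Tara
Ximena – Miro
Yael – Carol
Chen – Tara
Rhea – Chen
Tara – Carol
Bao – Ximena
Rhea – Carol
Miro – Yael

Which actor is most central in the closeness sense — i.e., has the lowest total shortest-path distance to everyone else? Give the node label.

Farness (sum of distances to all others) for each node — Bao:12, Carol:13, Chen:13, Iris:15, Juno:17, Miro:13, Rhea:11, Tara:12, Ximena:12, Yael:12.
The smallest farness is 11, for Rhea, so Rhea has the highest closeness.

Rhea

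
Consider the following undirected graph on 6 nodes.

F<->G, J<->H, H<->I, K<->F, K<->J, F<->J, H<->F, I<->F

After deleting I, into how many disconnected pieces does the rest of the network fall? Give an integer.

I's neighbors (F and H) remain reachable from one another through other ties, so the rest of the network stays in one piece.

1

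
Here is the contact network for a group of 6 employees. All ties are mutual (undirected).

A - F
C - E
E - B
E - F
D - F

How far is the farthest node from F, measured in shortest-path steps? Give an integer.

Distances from F: A:1, B:2, C:2, D:1, E:1.
The largest is 2 (to C and B), so the eccentricity of F is 2.

2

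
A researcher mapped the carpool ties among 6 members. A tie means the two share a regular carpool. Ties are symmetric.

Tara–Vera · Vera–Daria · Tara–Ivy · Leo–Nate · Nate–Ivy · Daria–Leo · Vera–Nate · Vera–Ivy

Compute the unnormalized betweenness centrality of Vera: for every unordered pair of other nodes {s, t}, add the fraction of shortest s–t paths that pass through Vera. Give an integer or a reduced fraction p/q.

11/3

Pairs whose geodesics pass through Vera — Nate–Tara: 1/2; Nate–Daria: 1/2; Ivy–Daria: 1; Tara–Leo: 2/3; Tara–Daria: 1.
All other pairs contribute 0.
Summing the contributions gives betweenness(Vera) = 11/3.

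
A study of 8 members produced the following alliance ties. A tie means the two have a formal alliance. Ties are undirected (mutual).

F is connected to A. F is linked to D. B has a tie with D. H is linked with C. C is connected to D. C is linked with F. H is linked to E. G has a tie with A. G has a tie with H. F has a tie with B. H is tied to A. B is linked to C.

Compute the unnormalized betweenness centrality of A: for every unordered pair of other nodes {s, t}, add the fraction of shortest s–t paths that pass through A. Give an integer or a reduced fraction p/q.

3

Pairs whose geodesics pass through A — D–G: 1/2; F–H: 1/2; F–G: 1; F–E: 1/2; B–G: 1/2.
All other pairs contribute 0.
Summing the contributions gives betweenness(A) = 3.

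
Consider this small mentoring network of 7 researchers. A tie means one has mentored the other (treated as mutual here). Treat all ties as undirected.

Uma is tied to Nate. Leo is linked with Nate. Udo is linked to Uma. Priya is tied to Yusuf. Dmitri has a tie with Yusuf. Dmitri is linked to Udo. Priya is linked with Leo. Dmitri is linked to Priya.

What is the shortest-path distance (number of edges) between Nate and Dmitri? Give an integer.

3

One shortest route is Nate – Leo – Priya – Dmitri, which uses 3 edges, and at distance 2 from Nate we only reach {Priya, Udo}, which does not include Dmitri. So d(Nate,Dmitri) = 3.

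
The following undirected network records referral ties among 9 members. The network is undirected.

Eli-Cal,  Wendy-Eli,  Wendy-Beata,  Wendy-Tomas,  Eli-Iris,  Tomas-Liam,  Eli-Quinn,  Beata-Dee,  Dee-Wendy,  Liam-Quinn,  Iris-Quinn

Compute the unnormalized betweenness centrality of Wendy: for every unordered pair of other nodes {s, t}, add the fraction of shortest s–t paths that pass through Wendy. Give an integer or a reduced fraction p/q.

29/2

Pairs whose geodesics pass through Wendy — Liam–Beata: 1; Liam–Dee: 1; Quinn–Beata: 1; Quinn–Dee: 1; Cal–Tomas: 1; Cal–Beata: 1; Cal–Dee: 1; Tomas–Beata: 1; Tomas–Dee: 1; Tomas–Eli: 1; Tomas–Iris: 1/2; Beata–Eli: 1; Beata–Iris: 1; Dee–Eli: 1 … (+1 more pairs).
All other pairs contribute 0.
Summing the contributions gives betweenness(Wendy) = 29/2.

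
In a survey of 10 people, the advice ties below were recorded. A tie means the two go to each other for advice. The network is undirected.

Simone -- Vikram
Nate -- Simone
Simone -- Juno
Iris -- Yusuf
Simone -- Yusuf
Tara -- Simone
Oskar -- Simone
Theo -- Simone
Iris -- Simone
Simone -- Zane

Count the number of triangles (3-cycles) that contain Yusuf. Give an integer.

1

Yusuf's neighbors: Iris and Simone.
Neighbor pairs that are themselves tied: Yusuf–Iris–Simone. Each forms one triangle with Yusuf, for 1 in total.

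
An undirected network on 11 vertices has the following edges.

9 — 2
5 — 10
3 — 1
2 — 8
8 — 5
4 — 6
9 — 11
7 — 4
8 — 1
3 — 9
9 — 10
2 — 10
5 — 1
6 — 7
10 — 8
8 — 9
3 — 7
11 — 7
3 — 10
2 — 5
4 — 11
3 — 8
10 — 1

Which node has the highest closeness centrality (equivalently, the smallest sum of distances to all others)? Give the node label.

Farness (sum of distances to all others) for each node — 1:19, 2:20, 3:15, 4:23, 5:22, 6:26, 7:18, 8:16, 9:16, 10:16, 11:19.
The smallest farness is 15, for 3, so 3 has the highest closeness.

3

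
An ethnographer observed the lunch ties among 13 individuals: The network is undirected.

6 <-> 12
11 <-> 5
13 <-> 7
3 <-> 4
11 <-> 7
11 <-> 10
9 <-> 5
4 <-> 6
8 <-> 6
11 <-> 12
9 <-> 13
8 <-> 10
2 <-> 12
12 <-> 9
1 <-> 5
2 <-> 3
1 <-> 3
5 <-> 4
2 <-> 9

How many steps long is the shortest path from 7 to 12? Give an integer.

One shortest route is 7 – 11 – 12, which uses 2 edges, and 7 and 12 are not directly tied, so nothing shorter exists. So d(7,12) = 2.

2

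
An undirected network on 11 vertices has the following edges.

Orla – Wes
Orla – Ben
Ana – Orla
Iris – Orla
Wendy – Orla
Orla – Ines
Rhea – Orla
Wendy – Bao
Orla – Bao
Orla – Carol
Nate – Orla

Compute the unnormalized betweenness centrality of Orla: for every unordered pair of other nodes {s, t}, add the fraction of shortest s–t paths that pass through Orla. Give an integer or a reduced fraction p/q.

44

Pairs whose geodesics pass through Orla — Wendy–Ines: 1; Wendy–Rhea: 1; Wendy–Ana: 1; Wendy–Ben: 1; Wendy–Carol: 1; Wendy–Wes: 1; Wendy–Nate: 1; Wendy–Iris: 1; Ines–Rhea: 1; Ines–Ana: 1; Ines–Ben: 1; Ines–Carol: 1; Ines–Bao: 1; Ines–Wes: 1 … (+30 more pairs).
All other pairs contribute 0.
Summing the contributions gives betweenness(Orla) = 44.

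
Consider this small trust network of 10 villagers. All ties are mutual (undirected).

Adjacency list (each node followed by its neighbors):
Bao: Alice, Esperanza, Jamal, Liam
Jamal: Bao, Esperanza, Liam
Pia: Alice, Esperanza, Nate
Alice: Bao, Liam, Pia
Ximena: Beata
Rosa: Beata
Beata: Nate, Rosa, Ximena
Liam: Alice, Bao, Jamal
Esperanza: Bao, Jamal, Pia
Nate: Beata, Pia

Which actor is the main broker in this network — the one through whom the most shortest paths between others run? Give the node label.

Pia

Unnormalized betweenness of each node: Alice:15/2, Bao:3/2, Beata:15, Esperanza:15/2, Jamal:1/2, Liam:1/2, Nate:18, Pia:41/2, Rosa:0, Ximena:0.
Pia has the largest value, 41/2, making it the main broker — the node through which the most shortest paths run.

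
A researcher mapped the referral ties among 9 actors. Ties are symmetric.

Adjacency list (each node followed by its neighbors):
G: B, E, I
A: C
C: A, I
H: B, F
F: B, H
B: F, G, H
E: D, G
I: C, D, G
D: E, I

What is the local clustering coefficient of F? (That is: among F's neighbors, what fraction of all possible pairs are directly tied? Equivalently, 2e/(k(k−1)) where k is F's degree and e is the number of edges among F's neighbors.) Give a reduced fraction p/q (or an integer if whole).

F's neighbors: B and H (k = 2).
Possible neighbor pairs: C(2,2) = 1. Edges among them: B–H → e = 1.
Clustering(F) = 1/1.

1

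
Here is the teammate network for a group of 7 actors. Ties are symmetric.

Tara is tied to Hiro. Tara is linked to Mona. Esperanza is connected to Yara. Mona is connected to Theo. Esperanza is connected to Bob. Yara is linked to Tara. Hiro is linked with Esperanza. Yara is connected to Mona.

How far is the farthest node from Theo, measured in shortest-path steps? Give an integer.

4

Distances from Theo: Bob:4, Esperanza:3, Hiro:3, Mona:1, Tara:2, Yara:2.
The largest is 4 (to Bob), so the eccentricity of Theo is 4.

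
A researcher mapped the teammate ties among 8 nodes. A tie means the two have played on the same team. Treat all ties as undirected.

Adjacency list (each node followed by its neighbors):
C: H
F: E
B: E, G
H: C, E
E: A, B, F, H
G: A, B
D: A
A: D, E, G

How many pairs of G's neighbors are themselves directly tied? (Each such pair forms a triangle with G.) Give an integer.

G's neighbors are A and B, but none of them are tied to each other, so no triangle contains G.

0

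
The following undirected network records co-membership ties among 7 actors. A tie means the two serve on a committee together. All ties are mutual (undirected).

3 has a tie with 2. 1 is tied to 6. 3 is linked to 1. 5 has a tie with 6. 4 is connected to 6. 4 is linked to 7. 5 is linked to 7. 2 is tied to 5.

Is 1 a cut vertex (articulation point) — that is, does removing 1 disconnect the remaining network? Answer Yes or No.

No

Even without 1, every remaining node can still reach every other (the residual graph is connected), so 1 is not a cut vertex.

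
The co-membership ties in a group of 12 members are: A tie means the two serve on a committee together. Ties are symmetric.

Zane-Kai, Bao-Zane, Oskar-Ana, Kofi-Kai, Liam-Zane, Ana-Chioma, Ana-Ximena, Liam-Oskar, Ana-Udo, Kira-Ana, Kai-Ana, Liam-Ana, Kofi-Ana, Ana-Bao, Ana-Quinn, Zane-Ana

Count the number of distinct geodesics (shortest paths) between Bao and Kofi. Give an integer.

1

The shortest distance is 2, and the only length-2 path is Bao–Ana–Kofi. So there is exactly 1 shortest path.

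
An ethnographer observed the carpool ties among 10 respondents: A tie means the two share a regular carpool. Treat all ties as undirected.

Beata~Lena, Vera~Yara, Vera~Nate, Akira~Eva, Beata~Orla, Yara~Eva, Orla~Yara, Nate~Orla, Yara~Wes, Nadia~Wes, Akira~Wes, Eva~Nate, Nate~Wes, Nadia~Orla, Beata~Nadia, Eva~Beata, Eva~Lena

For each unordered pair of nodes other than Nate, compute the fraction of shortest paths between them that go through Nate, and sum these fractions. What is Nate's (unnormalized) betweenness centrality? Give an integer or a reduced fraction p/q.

61/12

Pairs whose geodesics pass through Nate — Vera–Lena: 1/2; Vera–Beata: 2/4; Vera–Orla: 1/2; Vera–Nadia: 2/4; Vera–Wes: 1/2; Vera–Eva: 1/2; Vera–Akira: 2/4; Lena–Wes: 1/4; Orla–Wes: 1/3; Orla–Eva: 1/3; Orla–Akira: 2/6; Wes–Eva: 1/3.
All other pairs contribute 0.
Summing the contributions gives betweenness(Nate) = 61/12.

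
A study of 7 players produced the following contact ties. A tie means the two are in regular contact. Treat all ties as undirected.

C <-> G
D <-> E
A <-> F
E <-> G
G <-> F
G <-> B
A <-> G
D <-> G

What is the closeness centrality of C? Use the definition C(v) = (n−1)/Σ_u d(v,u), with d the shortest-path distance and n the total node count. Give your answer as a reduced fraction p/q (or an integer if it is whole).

Distances from C: A:2, B:2, D:2, E:2, F:2, G:1. Sum = 11.
n = 7, so closeness = 6/11.

6/11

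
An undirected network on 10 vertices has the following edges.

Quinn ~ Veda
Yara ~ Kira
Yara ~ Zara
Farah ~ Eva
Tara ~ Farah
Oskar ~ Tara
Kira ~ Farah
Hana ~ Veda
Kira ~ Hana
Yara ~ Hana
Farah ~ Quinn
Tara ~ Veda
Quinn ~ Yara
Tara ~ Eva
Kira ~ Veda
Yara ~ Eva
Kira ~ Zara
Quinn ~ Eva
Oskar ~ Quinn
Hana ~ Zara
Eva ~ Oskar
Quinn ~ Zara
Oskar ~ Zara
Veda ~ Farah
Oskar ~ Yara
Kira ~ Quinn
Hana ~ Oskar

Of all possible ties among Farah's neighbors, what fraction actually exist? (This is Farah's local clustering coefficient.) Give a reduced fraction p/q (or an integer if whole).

3/5

Farah's neighbors: Eva, Kira, Quinn, Tara, and Veda (k = 5).
Possible neighbor pairs: C(5,2) = 10. Edges among them: Eva–Quinn, Eva–Tara, Kira–Quinn, Kira–Veda, Quinn–Veda, Tara–Veda → e = 6.
Clustering(Farah) = 6/10 = 3/5.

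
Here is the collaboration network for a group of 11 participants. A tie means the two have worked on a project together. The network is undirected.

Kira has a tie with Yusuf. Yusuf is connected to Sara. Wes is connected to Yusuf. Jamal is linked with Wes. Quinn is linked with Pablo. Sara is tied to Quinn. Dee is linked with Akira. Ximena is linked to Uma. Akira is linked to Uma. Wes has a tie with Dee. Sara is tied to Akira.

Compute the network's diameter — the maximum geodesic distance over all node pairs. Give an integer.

Eccentricity of each node (its greatest distance to any other): Akira:3, Dee:4, Jamal:5, Kira:5, Pablo:5, Quinn:4, Sara:3, Uma:4, Wes:4, Ximena:5, Yusuf:4.
The maximum eccentricity is 5, realized for instance by the pair Kira–Ximena via Kira – Yusuf – Sara – Akira – Uma – Ximena. So the diameter is 5.

5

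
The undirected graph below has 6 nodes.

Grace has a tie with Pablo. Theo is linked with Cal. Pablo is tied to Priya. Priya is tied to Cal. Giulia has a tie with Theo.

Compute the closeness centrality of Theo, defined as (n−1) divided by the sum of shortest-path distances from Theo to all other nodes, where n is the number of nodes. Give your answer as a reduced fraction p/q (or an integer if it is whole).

Distances from Theo: Cal:1, Giulia:1, Grace:4, Pablo:3, Priya:2. Sum = 11.
n = 6, so closeness = 5/11.

5/11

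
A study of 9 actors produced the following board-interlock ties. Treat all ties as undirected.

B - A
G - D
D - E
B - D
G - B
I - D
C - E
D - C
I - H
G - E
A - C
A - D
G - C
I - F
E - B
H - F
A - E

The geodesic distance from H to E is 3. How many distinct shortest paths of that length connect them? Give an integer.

The shortest distance is 3, and the only length-3 path is H–I–D–E. So there is exactly 1 shortest path.

1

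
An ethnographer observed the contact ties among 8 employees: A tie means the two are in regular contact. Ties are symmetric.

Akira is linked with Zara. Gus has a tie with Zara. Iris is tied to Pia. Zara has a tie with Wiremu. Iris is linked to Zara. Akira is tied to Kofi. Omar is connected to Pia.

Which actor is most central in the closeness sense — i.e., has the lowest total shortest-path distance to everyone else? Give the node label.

Zara

Farness (sum of distances to all others) for each node — Akira:15, Gus:17, Iris:13, Kofi:21, Omar:23, Pia:17, Wiremu:17, Zara:11.
The smallest farness is 11, for Zara, so Zara has the highest closeness.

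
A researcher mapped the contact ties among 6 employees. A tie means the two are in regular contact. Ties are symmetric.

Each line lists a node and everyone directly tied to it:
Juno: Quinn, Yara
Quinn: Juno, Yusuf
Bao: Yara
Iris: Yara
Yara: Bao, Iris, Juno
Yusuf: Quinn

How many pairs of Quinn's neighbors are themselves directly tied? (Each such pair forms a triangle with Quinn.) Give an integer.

0

Quinn's neighbors are Juno and Yusuf, but none of them are tied to each other, so no triangle contains Quinn.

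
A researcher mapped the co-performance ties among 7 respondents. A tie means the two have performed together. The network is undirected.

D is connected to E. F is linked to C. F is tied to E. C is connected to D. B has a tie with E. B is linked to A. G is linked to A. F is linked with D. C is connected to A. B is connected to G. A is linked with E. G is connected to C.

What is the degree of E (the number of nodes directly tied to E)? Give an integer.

4

E is directly tied to A, B, D, and F. That is 4 neighbors, so the degree of E is 4.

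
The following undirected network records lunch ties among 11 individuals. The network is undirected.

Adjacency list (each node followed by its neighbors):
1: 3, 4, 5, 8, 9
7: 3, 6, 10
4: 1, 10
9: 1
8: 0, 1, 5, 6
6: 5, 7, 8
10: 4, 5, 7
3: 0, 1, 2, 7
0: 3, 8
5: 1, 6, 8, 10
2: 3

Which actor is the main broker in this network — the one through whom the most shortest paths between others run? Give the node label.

Unnormalized betweenness of each node: 0:1, 1:17, 2:0, 3:14, 4:1, 5:9/2, 6:3/2, 7:21/4, 8:21/4, 9:0, 10:5/2.
1 has the largest value, 17, making it the main broker — the node through which the most shortest paths run.

1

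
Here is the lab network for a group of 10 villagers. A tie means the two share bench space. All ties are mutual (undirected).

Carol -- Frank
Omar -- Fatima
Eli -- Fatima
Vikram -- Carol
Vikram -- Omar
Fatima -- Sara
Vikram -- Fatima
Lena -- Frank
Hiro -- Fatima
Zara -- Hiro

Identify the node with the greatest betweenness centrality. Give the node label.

Fatima

Unnormalized betweenness of each node: Carol:14, Eli:0, Fatima:25, Frank:8, Hiro:8, Lena:0, Omar:0, Sara:0, Vikram:18, Zara:0.
Fatima has the largest value, 25, making it the main broker — the node through which the most shortest paths run.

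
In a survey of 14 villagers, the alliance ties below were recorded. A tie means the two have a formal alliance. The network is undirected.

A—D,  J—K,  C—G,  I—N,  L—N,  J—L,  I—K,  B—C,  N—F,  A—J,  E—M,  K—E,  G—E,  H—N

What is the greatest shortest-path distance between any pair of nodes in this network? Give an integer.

7

Eccentricity of each node (its greatest distance to any other): A:6, B:7, C:6, D:7, E:4, F:7, G:5, H:7, I:5, J:5, K:4, L:6, M:5, N:6.
The maximum eccentricity is 7, realized for instance by the pair B–D via B – C – G – E – K – J – A – D. So the diameter is 7.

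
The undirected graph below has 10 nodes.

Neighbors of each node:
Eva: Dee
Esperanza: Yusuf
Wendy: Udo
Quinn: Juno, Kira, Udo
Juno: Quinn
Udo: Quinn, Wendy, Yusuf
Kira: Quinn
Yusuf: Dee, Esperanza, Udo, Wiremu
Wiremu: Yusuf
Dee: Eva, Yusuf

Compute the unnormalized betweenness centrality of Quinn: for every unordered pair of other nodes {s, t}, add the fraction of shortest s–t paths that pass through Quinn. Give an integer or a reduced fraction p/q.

15

Pairs whose geodesics pass through Quinn — Esperanza–Juno: 1; Esperanza–Kira: 1; Dee–Juno: 1; Dee–Kira: 1; Eva–Juno: 1; Eva–Kira: 1; Udo–Juno: 1; Udo–Kira: 1; Wiremu–Juno: 1; Wiremu–Kira: 1; Juno–Kira: 1; Juno–Yusuf: 1; Juno–Wendy: 1; Kira–Yusuf: 1 … (+1 more pairs).
All other pairs contribute 0.
Summing the contributions gives betweenness(Quinn) = 15.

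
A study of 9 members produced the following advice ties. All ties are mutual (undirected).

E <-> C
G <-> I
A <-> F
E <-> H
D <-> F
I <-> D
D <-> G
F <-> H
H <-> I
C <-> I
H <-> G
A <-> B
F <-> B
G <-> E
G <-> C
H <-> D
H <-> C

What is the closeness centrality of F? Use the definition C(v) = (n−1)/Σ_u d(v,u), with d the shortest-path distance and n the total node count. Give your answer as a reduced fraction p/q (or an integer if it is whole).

Distances from F: A:1, B:1, C:2, D:1, E:2, G:2, H:1, I:2. Sum = 12.
n = 9, so closeness = 8/12 = 2/3.

2/3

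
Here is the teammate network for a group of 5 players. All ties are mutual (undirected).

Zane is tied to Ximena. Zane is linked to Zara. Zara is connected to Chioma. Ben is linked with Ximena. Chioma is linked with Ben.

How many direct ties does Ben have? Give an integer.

2

Ben is directly tied to Chioma and Ximena. That is 2 neighbors, so the degree of Ben is 2.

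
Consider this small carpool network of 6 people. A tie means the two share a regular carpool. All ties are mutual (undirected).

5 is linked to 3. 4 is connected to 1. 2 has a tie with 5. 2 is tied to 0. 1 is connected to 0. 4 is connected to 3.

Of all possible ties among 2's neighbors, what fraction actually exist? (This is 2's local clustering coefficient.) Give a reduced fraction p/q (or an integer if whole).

2's neighbors: 0 and 5 (k = 2).
Possible neighbor pairs: C(2,2) = 1. Edges among them: none → e = 0.
Clustering(2) = 0/1.

0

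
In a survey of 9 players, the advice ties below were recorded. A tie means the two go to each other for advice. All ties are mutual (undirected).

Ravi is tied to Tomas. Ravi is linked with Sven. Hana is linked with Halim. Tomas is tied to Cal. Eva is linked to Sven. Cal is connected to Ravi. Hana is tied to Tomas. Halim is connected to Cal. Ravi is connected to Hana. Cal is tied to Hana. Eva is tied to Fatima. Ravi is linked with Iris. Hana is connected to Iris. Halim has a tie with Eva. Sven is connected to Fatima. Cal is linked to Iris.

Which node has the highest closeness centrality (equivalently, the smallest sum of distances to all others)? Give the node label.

Ravi

Farness (sum of distances to all others) for each node — Cal:12, Eva:15, Fatima:18, Halim:13, Hana:12, Iris:15, Ravi:11, Sven:13, Tomas:15.
The smallest farness is 11, for Ravi, so Ravi has the highest closeness.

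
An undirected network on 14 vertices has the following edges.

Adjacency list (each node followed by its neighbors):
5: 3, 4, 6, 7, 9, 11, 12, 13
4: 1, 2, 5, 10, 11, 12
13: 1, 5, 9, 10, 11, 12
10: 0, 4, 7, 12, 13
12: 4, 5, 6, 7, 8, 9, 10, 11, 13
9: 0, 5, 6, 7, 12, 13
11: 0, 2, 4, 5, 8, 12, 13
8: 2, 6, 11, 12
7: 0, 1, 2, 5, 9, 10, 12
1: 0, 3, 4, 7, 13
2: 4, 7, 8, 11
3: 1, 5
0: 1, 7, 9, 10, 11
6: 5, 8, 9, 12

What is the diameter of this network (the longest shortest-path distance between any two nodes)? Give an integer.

Eccentricity of each node (its greatest distance to any other): 0:2, 1:3, 2:3, 3:3, 4:2, 5:2, 6:3, 7:2, 8:3, 9:2, 10:3, 11:2, 12:2, 13:2.
The maximum eccentricity is 3, realized for instance by the pair 6–1 via 6 – 5 – 3 – 1. So the diameter is 3.

3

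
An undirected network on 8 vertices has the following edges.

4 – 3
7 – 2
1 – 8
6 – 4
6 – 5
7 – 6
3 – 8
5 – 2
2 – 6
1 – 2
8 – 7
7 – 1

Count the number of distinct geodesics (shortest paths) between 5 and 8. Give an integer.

3

The shortest distance is 3. The length-3 paths are: 5–2–1–8; 5–6–7–8; 5–2–7–8.
That gives 3 distinct shortest paths.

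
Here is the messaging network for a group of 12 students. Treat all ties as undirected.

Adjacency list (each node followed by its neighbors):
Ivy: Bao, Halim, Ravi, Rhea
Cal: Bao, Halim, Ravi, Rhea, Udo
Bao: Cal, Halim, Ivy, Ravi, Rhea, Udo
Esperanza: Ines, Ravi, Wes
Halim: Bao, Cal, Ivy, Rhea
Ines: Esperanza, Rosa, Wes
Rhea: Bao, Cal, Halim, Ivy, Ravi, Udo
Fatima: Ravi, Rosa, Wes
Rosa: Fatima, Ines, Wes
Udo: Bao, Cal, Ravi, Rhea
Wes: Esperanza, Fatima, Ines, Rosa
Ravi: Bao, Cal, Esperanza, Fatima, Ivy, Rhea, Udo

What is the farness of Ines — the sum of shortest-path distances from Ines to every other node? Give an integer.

Distances from Ines: Bao:3, Cal:3, Esperanza:1, Fatima:2, Halim:4, Ivy:3, Ravi:2, Rhea:3, Rosa:1, Udo:3, Wes:1.
Sum = 3 + 3 + 1 + 2 + 4 + 3 + 2 + 3 + 1 + 3 + 1 = 26.

26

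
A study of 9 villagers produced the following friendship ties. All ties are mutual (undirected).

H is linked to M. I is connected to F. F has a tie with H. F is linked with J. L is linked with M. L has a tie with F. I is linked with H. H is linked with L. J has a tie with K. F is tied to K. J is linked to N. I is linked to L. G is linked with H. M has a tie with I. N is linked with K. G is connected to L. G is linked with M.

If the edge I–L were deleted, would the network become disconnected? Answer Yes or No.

Even without that edge, I still reaches L via I – F – L, so the network stays connected. Not a bridge.

No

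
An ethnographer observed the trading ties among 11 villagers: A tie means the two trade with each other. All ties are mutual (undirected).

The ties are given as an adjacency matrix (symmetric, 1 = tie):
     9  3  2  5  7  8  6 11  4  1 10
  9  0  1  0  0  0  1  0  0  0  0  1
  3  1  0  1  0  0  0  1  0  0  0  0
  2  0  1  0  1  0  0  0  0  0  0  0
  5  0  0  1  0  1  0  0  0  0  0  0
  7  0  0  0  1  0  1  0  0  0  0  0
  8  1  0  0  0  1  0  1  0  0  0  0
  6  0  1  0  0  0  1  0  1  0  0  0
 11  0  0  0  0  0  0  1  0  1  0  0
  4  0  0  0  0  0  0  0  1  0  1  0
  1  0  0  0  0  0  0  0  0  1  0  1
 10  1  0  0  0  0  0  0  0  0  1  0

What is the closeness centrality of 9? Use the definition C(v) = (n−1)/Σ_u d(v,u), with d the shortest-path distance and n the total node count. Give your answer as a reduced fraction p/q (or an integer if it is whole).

Distances from 9: 1:2, 2:2, 3:1, 4:3, 5:3, 6:2, 7:2, 8:1, 10:1, 11:3. Sum = 20.
n = 11, so closeness = 10/20 = 1/2.

1/2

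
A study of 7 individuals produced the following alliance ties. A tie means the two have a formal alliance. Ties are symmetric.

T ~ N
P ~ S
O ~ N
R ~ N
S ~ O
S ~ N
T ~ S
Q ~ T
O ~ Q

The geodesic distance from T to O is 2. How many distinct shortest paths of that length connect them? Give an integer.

The shortest distance is 2. The length-2 paths are: T–N–O; T–Q–O; T–S–O.
That gives 3 distinct shortest paths.

3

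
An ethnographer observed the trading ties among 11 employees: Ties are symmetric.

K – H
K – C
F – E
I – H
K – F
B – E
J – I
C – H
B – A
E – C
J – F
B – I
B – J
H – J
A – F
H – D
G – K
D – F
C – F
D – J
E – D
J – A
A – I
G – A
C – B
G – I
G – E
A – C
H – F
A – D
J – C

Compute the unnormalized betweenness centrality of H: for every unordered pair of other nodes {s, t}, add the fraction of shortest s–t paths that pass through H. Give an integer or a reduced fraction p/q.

49/20

Pairs whose geodesics pass through H — C–D: 1/5; C–I: 1/4; K–D: 1/2; K–I: 1/2; K–J: 1/3; D–I: 1/3; I–F: 1/3.
All other pairs contribute 0.
Summing the contributions gives betweenness(H) = 49/20.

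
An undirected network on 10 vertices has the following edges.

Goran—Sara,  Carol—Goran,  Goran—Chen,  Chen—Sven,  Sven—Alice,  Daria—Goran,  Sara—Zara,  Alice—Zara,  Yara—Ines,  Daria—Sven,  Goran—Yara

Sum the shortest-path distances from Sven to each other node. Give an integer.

20

Distances from Sven: Alice:1, Carol:3, Chen:1, Daria:1, Goran:2, Ines:4, Sara:3, Yara:3, Zara:2.
Sum = 1 + 3 + 1 + 1 + 2 + 4 + 3 + 3 + 2 = 20.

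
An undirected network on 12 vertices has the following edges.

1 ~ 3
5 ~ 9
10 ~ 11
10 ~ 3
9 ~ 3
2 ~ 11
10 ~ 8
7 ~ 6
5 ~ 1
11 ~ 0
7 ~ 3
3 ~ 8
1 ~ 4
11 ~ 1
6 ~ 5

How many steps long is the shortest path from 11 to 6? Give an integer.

One shortest route is 11 – 1 – 5 – 6, which uses 3 edges, and at distance 2 from 11 we only reach {3, 4, 5, 8}, which does not include 6. So d(11,6) = 3.

3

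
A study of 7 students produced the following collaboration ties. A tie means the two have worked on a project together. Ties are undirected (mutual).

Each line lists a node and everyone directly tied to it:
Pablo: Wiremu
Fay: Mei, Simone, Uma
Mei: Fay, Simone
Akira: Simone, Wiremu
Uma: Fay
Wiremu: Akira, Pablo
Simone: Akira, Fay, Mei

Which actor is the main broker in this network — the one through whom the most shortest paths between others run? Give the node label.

Unnormalized betweenness of each node: Akira:8, Fay:5, Mei:0, Pablo:0, Simone:9, Uma:0, Wiremu:5.
Simone has the largest value, 9, making it the main broker — the node through which the most shortest paths run.

Simone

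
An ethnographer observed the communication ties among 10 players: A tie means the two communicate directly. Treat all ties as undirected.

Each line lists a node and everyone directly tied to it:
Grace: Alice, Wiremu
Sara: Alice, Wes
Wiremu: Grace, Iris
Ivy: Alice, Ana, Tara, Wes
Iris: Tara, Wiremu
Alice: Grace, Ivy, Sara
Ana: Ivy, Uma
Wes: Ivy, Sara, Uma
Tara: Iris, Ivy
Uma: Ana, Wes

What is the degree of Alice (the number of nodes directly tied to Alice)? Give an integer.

3

Alice is directly tied to Grace, Ivy, and Sara. That is 3 neighbors, so the degree of Alice is 3.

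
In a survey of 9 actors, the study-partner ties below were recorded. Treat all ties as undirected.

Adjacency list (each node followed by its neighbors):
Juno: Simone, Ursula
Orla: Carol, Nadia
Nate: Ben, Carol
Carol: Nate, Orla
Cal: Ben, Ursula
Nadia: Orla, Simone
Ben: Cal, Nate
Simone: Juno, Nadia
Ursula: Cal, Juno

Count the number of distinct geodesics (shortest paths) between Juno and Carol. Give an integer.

1

The shortest distance is 4, and the only length-4 path is Juno–Simone–Nadia–Orla–Carol. So there is exactly 1 shortest path.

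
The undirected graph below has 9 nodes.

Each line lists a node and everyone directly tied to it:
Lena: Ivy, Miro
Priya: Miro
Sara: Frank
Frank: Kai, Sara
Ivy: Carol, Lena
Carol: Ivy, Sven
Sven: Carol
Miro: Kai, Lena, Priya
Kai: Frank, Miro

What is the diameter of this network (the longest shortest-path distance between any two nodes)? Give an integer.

Eccentricity of each node (its greatest distance to any other): Carol:6, Frank:6, Ivy:5, Kai:5, Lena:4, Miro:4, Priya:5, Sara:7, Sven:7.
The maximum eccentricity is 7, realized for instance by the pair Sara–Sven via Sara – Frank – Kai – Miro – Lena – Ivy – Carol – Sven. So the diameter is 7.

7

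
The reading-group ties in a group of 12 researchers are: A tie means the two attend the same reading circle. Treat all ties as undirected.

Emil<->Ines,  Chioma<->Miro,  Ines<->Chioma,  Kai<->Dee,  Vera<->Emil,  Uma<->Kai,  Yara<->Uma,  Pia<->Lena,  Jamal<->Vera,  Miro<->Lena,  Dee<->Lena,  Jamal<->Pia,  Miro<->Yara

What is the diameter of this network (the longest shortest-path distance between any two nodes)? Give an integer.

Eccentricity of each node (its greatest distance to any other): Chioma:4, Dee:5, Emil:6, Ines:5, Jamal:5, Kai:6, Lena:4, Miro:4, Pia:4, Uma:6, Vera:6, Yara:5.
The maximum eccentricity is 6, realized for instance by the pair Vera–Uma via Vera – Jamal – Pia – Lena – Miro – Yara – Uma. So the diameter is 6.

6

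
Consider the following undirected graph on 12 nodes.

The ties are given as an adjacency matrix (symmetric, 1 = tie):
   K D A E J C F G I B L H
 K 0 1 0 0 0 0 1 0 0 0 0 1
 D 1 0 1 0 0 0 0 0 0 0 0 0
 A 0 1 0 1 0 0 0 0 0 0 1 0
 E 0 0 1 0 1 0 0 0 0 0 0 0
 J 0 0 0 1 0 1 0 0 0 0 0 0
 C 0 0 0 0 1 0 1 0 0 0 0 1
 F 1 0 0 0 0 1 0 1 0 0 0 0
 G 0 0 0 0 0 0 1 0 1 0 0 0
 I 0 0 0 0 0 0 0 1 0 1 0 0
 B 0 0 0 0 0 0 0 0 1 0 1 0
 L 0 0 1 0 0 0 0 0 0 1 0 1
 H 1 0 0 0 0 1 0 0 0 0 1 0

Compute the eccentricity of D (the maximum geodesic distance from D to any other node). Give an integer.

Distances from D: A:1, B:3, C:3, E:2, F:2, G:3, H:2, I:4, J:3, K:1, L:2.
The largest is 4 (to I), so the eccentricity of D is 4.

4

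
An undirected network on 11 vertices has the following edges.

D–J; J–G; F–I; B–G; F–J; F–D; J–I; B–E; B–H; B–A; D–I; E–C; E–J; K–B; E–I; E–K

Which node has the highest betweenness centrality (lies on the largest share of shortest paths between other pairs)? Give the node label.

Unnormalized betweenness of each node: A:0, B:19, C:0, D:0, E:43/2, F:0, G:7/2, H:0, I:5, J:11, K:0.
E has the largest value, 43/2, making it the main broker — the node through which the most shortest paths run.

E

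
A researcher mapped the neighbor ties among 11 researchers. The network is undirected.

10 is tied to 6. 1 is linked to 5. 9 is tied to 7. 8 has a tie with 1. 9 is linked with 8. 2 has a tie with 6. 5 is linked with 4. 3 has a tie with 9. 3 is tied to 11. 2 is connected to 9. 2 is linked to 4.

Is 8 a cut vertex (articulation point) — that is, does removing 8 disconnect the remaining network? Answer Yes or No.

Even without 8, every remaining node can still reach every other (the residual graph is connected), so 8 is not a cut vertex.

No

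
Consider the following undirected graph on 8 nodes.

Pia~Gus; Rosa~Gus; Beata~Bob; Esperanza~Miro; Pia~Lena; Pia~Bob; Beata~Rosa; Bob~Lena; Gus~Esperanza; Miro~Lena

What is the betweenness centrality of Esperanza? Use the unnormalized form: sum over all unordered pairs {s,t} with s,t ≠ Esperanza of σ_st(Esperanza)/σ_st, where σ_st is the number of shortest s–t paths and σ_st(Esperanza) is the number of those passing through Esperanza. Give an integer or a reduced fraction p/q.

Pairs whose geodesics pass through Esperanza — Gus–Miro: 1; Miro–Rosa: 1.
All other pairs contribute 0.
Summing the contributions gives betweenness(Esperanza) = 2.

2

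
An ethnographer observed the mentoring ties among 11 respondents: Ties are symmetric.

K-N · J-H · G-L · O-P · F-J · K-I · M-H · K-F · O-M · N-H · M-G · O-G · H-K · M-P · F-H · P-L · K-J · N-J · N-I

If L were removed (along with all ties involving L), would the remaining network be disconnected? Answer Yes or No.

No

Even without L, every remaining node can still reach every other (the residual graph is connected), so L is not a cut vertex.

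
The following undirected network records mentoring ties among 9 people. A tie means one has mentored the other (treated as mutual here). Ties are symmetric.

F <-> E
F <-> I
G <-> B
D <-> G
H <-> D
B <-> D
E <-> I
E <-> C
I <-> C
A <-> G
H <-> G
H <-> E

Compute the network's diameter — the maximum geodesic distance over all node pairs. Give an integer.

Eccentricity of each node (its greatest distance to any other): A:4, B:4, C:4, D:3, E:3, F:4, G:3, H:2, I:4.
The maximum eccentricity is 4, realized for instance by the pair A–I via A – G – H – E – I. So the diameter is 4.

4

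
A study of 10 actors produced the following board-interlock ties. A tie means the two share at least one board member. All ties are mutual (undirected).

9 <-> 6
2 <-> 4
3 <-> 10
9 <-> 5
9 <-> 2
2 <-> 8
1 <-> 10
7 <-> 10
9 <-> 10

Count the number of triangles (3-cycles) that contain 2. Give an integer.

2's neighbors are 4, 8, and 9, but none of them are tied to each other, so no triangle contains 2.

0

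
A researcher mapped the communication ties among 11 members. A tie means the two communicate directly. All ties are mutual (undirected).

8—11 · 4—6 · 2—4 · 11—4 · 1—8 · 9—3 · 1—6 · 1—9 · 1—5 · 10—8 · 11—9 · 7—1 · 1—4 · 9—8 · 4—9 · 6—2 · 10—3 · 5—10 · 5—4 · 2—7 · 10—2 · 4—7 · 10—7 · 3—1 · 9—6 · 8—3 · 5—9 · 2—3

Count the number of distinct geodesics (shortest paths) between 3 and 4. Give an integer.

The shortest distance is 2. The length-2 paths are: 3–9–4; 3–1–4; 3–2–4.
That gives 3 distinct shortest paths.

3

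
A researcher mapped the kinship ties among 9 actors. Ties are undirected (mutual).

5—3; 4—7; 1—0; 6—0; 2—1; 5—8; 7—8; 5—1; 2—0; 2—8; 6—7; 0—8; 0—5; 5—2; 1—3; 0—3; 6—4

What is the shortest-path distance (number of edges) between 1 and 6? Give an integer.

2

One shortest route is 1 – 0 – 6, which uses 2 edges, and 1 and 6 are not directly tied, so nothing shorter exists. So d(1,6) = 2.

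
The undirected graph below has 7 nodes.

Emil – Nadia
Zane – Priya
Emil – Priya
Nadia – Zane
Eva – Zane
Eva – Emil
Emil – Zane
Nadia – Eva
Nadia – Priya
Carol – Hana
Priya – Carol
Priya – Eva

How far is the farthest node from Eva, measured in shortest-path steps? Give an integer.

3

Distances from Eva: Carol:2, Emil:1, Hana:3, Nadia:1, Priya:1, Zane:1.
The largest is 3 (to Hana), so the eccentricity of Eva is 3.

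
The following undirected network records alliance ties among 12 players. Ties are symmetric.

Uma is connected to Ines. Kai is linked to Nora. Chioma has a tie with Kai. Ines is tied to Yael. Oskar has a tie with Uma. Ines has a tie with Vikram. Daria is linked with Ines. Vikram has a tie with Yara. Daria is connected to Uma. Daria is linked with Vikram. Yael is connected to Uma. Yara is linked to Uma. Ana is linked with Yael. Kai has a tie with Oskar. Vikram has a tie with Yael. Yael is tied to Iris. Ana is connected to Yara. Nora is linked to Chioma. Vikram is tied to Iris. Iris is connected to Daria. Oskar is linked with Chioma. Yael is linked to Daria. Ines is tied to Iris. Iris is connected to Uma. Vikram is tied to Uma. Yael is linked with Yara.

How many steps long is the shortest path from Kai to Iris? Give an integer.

One shortest route is Kai – Oskar – Uma – Iris, which uses 3 edges, and at distance 2 from Kai we only reach {Uma}, which does not include Iris. So d(Kai,Iris) = 3.

3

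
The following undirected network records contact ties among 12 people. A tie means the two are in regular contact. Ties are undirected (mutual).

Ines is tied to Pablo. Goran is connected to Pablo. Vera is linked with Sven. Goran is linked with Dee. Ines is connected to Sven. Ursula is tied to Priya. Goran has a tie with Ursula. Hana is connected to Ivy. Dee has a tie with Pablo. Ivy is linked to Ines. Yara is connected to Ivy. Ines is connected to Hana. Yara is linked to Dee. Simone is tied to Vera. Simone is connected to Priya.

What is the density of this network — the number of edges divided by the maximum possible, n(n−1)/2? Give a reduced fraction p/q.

5/22

There are 15 edges and 12 nodes, so the maximum possible is C(12,2) = 66.
Density = 15/66 = 5/22.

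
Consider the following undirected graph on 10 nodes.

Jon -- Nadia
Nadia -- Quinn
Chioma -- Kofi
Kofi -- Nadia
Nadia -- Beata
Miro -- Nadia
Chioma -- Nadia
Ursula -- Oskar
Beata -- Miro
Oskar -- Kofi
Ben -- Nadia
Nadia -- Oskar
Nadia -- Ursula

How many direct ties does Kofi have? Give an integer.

Kofi is directly tied to Chioma, Nadia, and Oskar. That is 3 neighbors, so the degree of Kofi is 3.

3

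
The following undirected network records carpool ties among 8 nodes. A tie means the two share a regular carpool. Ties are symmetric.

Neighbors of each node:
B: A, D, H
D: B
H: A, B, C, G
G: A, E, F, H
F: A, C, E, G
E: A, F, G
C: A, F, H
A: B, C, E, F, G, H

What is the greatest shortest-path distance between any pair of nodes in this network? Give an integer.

3

Eccentricity of each node (its greatest distance to any other): A:2, B:2, C:3, D:3, E:3, F:3, G:3, H:2.
The maximum eccentricity is 3, realized for instance by the pair E–D via E – A – B – D. So the diameter is 3.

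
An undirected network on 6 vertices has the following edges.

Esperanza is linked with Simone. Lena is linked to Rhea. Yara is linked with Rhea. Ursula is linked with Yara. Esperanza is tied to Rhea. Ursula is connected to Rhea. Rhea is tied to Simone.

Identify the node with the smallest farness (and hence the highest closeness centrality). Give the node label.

Farness (sum of distances to all others) for each node — Esperanza:8, Lena:9, Rhea:5, Simone:8, Ursula:8, Yara:8.
The smallest farness is 5, for Rhea, so Rhea has the highest closeness.

Rhea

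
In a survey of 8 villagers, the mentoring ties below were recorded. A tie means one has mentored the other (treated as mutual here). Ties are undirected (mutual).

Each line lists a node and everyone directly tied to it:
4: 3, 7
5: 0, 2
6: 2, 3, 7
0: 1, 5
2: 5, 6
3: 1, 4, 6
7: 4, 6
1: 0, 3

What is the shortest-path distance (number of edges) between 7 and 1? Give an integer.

One shortest route is 7 – 4 – 3 – 1, which uses 3 edges, and at distance 2 from 7 we only reach {2, 3}, which does not include 1. So d(7,1) = 3.

3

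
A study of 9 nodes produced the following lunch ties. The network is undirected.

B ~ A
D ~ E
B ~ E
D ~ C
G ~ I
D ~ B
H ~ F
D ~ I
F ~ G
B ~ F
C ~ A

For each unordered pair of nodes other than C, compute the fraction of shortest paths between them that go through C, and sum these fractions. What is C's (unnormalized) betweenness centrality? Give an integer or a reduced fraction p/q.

1

Pairs whose geodesics pass through C — D–A: 1/2; I–A: 1/2.
All other pairs contribute 0.
Summing the contributions gives betweenness(C) = 1.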